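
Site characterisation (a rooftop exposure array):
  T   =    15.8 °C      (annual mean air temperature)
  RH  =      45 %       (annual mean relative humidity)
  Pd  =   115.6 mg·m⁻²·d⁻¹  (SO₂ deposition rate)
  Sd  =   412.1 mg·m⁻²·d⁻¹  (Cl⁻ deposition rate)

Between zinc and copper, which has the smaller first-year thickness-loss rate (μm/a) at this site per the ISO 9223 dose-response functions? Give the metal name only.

zinc: temperature factor f = -0.071·(5.8) = -0.4118
  SO₂ term: 0.0129·115.6^0.44·exp(0.046·45-0.4118) = 0.5476
  Cl⁻ term: 0.0175·412.1^0.57·exp(0.008·45+0.085·15.8) = 2.973
  r_corr = 0.5476 + 2.973 = 3.521 μm/a
copper: temperature factor f = -0.080·(5.8) = -0.4640
  SO₂ term: 0.0053·115.6^0.26·exp(0.059·45-0.4640) = 0.163
  Cl⁻ term: 0.01025·412.1^0.27·exp(0.036·45+0.049·15.8) = 0.5709
  r_corr = 0.163 + 0.5709 = 0.7339 μm/a
Ordering by μm/a: zinc (3.52) > copper (0.734)

copper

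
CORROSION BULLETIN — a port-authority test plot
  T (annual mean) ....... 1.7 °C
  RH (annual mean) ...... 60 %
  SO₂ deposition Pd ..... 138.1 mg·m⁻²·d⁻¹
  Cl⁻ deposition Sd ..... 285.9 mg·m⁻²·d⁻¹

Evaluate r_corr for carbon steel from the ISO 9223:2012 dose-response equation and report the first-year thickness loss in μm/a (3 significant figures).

r_corr = 48.3 μm/a

carbon steel: temperature factor f = +0.150·(-8.3) = -1.2450
  sulphur-dioxide contribution → 21.94 μm/a
  chloride contribution → 26.36 μm/a
  total first-year rate 48.3 μm/a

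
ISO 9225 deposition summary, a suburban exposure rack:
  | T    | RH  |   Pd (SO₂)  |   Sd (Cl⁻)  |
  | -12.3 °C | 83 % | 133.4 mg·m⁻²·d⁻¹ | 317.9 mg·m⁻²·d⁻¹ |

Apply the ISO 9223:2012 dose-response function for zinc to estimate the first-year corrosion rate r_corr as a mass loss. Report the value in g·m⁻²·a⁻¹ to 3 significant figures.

r_corr = 17.7 g·m⁻²·a⁻¹

zinc: f(T) = +0.038·(T−10) [T≤10 °C] = -0.8474
  Pd branch = 0.0129·Pd^0.44·e^(0.046·RH+f) = 2.167 μm/a
  Cl⁻ term: 0.0175·317.9^0.57·exp(0.008·83+0.085·-12.3) = 0.3189
  r_corr = 2.167 + 0.3189 = 2.485 μm/a
Convert to mass loss: 2.485 μm/a × 7.14 g/cm³ = 17.75 g·m⁻²·a⁻¹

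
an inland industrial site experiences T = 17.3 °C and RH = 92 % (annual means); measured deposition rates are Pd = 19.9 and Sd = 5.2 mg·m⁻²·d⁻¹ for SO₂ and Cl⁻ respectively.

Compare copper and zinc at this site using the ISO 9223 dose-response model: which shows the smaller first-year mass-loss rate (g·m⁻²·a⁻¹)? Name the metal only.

copper: temperature factor f = -0.080·(7.3) = -0.5840
  sulphur-dioxide contribution → 1.465 μm/a
  chloride contribution → 1.025 μm/a
  ⇒ r_corr(copper) = 2.489 μm/a
  mass loss = 2.489 μm/a × 8.96 g/cm³ = 22.3 g·m⁻²·a⁻¹
zinc: temperature factor f = -0.071·(7.3) = -0.5183
  sulphur-dioxide contribution → 1.972 μm/a
  chloride contribution → 0.4068 μm/a
  ⇒ r_corr(zinc) = 2.379 μm/a
  mass loss = 2.379 μm/a × 7.14 g/cm³ = 16.99 g·m⁻²·a⁻¹
Ordering by g·m⁻²·a⁻¹: copper (22.3) > zinc (17)

zinc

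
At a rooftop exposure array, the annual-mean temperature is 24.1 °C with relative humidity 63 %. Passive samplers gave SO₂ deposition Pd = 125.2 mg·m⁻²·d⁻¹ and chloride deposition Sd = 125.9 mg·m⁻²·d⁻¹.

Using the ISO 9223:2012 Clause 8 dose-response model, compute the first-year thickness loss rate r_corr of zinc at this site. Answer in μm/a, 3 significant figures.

r_corr = 4.26 μm/a

zinc: f(T) = -0.071·(T−10) [T>10 °C] = -1.0011
  sulphur-dioxide contribution → 0.72 μm/a
  chloride contribution → 3.537 μm/a
  total first-year rate 4.257 μm/a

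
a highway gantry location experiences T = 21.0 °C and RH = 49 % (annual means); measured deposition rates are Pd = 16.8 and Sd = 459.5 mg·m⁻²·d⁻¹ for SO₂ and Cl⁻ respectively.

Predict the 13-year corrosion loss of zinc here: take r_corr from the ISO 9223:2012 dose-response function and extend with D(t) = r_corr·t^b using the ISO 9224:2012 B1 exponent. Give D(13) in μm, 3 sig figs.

zinc: temperature factor f = -0.071·(11.0) = -0.7810
  Pd branch = 0.0129·Pd^0.44·e^(0.046·RH+f) = 0.1947 μm/a
  Sd branch = 0.0175·Sd^0.57·e^(0.008·RH+0.085·T) = 5.082 μm/a
  r_corr = 0.1947 + 5.082 = 5.276 μm/a
ISO 9224: D(t) = r_corr · t^b with b = 0.813 (zinc, B1)
  D(13) = 5.276 × 13^0.813 = 5.276 × 8.047 = 42.46 μm

D(13) = 42.5 μm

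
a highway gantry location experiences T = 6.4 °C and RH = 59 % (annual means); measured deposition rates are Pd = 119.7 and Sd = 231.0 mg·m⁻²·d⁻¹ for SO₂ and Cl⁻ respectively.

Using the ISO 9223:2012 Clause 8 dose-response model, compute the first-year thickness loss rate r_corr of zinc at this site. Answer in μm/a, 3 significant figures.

zinc: temperature factor f = +0.038·(-3.6) = -0.1368
  SO₂ term: 0.0129·119.7^0.44·exp(0.046·59-0.1368) = 1.394
  Cl⁻ term: 0.0175·231.0^0.57·exp(0.008·59+0.085·6.4) = 1.075
  r_corr = 1.394 + 1.075 = 2.469 μm/a

r_corr = 2.47 μm/a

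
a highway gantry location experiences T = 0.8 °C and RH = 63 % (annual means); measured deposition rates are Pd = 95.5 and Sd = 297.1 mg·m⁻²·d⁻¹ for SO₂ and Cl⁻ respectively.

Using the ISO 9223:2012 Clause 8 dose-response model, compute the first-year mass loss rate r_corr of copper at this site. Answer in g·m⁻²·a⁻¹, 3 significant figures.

r_corr = 6.30 g·m⁻²·a⁻¹

copper: temperature factor f = +0.126·(-9.2) = -1.1592
  Pd branch = 0.0053·Pd^0.26·e^(0.059·RH+f) = 0.2238 μm/a
  Sd branch = 0.01025·Sd^0.27·e^(0.036·RH+0.049·T) = 0.4791 μm/a
  sum: 0.2238 + 0.4791 → r_corr = 0.7029 μm/a
Convert to mass loss: 0.7029 μm/a × 8.96 g/cm³ = 6.298 g·m⁻²·a⁻¹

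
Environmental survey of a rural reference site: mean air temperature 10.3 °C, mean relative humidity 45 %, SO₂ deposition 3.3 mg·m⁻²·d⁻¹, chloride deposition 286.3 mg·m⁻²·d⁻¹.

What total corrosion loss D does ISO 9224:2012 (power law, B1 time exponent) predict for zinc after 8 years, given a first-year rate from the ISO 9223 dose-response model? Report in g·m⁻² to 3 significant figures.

zinc: temperature factor f = -0.071·(0.3) = -0.0213
  Pd branch = 0.0129·Pd^0.44·e^(0.046·RH+f) = 0.1692 μm/a
  Cl⁻ term: 0.0175·286.3^0.57·exp(0.008·45+0.085·10.3) = 1.514
  r_corr = 0.1692 + 1.514 = 1.683 μm/a
Long-term exponent b (ISO 9224 Table 2, B1) = 0.813
  D(8) = 1.683 × 8^0.813 = 1.683 × 5.423 = 9.125 μm
  Mass loss = 9.125 μm × 7.14 g/cm³ = 65.15 g·m⁻²

D(8) = 65.2 g·m⁻²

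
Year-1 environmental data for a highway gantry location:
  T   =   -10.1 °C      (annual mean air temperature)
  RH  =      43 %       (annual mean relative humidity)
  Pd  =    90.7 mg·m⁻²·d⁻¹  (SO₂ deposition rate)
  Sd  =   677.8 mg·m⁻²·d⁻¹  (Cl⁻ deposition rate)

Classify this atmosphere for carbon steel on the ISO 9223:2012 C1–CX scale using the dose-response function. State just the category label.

carbon steel: f(T) = +0.150·(T−10) [T≤10 °C] = -3.0150
  sulphur-dioxide contribution → 2.138 μm/a
  chloride contribution → 16.02 μm/a
  total first-year rate 18.16 μm/a
Category bounds: 1.3…25 μm/a bracket r_corr ⇒ C2

C2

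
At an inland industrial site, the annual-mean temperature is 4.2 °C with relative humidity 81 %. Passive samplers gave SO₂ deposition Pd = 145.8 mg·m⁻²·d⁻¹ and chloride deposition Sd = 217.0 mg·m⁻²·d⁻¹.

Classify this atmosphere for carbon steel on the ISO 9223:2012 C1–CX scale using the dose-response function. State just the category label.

carbon steel: f(T) = +0.150·(T−10) [T≤10 °C] = -0.8700
  SO₂ term: 1.77·145.8^0.52·exp(0.02·81-0.8700) = 49.99
  Cl⁻ term: 0.102·217.0^0.62·exp(0.033·81+0.04·4.2) = 49.09
  r_corr = 49.99 + 49.09 = 99.08 μm/a
ISO 9223 Table 2 (carbon steel): 80 < 99.1 ≤ 200 μm/a ⇒ C5

C5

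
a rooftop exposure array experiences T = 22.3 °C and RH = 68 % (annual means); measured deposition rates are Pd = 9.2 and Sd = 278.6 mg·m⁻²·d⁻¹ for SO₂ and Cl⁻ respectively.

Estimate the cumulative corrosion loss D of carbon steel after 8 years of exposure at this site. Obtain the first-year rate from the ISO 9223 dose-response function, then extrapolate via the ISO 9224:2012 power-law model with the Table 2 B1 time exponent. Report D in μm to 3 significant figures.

D(8) = 262 μm

carbon steel: temperature factor f = -0.054·(12.3) = -0.6642
  Pd branch = 1.77·Pd^0.52·e^(0.02·RH+f) = 11.25 μm/a
  Cl⁻ term: 0.102·278.6^0.62·exp(0.033·68+0.04·22.3) = 76.99
  sum: 11.25 + 76.99 → r_corr = 88.24 μm/a
ISO 9224: D(t) = r_corr · t^b with b = 0.523 (carbon steel, B1)
  D(8) = 88.24 × 8^0.523 = 88.24 × 2.967 = 261.8 μm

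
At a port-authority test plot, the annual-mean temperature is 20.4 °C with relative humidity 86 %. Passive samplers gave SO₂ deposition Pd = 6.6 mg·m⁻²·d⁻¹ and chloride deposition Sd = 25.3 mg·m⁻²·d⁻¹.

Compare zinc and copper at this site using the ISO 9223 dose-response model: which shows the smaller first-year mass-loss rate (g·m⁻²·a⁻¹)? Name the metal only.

zinc

zinc: T>10 °C ⇒ hinge -0.071·(20.4−10) = -0.7384
  sulphur-dioxide contribution → 0.7389 μm/a
  chloride contribution → 1.244 μm/a
  total first-year rate 1.982 μm/a
  mass loss = 1.982 μm/a × 7.14 g/cm³ = 14.15 g·m⁻²·a⁻¹
copper: f(T) = -0.080·(T−10) [T>10 °C] = -0.8320
  sulphur-dioxide contribution → 0.6021 μm/a
  chloride contribution → 1.473 μm/a
  ⇒ r_corr(copper) = 2.075 μm/a
  mass loss = 2.075 μm/a × 8.96 g/cm³ = 18.59 g·m⁻²·a⁻¹
Ordering by g·m⁻²·a⁻¹: copper (18.6) > zinc (14.2)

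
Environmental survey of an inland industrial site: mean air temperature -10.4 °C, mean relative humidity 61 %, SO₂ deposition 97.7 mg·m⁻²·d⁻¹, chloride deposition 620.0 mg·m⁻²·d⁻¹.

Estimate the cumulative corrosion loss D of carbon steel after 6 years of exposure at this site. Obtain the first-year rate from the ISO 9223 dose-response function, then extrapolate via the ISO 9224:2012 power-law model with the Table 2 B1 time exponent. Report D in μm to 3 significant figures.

D(6) = 77.0 μm

carbon steel: temperature factor f = +0.150·(-20.4) = -3.0600
  SO₂ term: 1.77·97.7^0.52·exp(0.02·61-3.0600) = 3.045
  Sd branch = 0.102·Sd^0.62·e^(0.033·RH+0.04·T) = 27.13 μm/a
  r_corr = 3.045 + 27.13 = 30.18 μm/a
ISO 9224: D(t) = r_corr · t^b with b = 0.523 (carbon steel, B1)
  D(6) = 30.18 × 6^0.523 = 30.18 × 2.553 = 77.02 μm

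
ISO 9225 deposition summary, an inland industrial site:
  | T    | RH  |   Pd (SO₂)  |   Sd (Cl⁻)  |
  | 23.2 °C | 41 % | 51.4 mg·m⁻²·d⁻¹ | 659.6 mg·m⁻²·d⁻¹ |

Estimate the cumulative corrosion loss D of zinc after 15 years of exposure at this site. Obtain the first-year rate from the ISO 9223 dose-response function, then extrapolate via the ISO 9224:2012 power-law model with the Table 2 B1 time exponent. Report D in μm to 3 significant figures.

D(15) = 65.5 μm

zinc: T>10 °C ⇒ hinge -0.071·(23.2−10) = -0.9372
  Pd branch = 0.0129·Pd^0.44·e^(0.046·RH+f) = 0.1886 μm/a
  Cl⁻ term: 0.0175·659.6^0.57·exp(0.008·41+0.085·23.2) = 7.062
  sum: 0.1886 + 7.062 → r_corr = 7.25 μm/a
Long-term exponent b (ISO 9224 Table 2, B1) = 0.813
  D(15) = 7.25 × 15^0.813 = 7.25 × 9.04 = 65.54 μm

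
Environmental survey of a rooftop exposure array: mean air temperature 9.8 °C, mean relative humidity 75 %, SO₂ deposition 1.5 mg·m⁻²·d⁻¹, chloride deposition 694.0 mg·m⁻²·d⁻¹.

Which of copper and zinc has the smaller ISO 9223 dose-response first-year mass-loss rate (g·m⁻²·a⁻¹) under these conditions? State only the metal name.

copper

copper: temperature factor f = +0.126·(-0.2) = -0.0252
  Pd branch = 0.0053·Pd^0.26·e^(0.059·RH+f) = 0.4796 μm/a
  Cl⁻ term: 0.01025·694.0^0.27·exp(0.036·75+0.049·9.8) = 1.442
  sum: 0.4796 + 1.442 → r_corr = 1.922 μm/a
  mass loss = 1.922 μm/a × 8.96 g/cm³ = 17.22 g·m⁻²·a⁻¹
zinc: temperature factor f = +0.038·(-0.2) = -0.0076
  Pd branch = 0.0129·Pd^0.44·e^(0.046·RH+f) = 0.482 μm/a
  Sd branch = 0.0175·Sd^0.57·e^(0.008·RH+0.085·T) = 3.055 μm/a
  sum: 0.482 + 3.055 → r_corr = 3.537 μm/a
  mass loss = 3.537 μm/a × 7.14 g/cm³ = 25.25 g·m⁻²·a⁻¹
Ordering by g·m⁻²·a⁻¹: zinc (25.3) > copper (17.2)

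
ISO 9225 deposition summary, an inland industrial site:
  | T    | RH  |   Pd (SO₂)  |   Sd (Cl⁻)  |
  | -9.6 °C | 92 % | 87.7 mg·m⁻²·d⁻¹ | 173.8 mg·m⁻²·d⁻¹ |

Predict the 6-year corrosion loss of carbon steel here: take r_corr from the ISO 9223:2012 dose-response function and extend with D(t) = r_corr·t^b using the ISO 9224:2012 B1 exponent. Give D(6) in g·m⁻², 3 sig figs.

carbon steel: T≤10 °C ⇒ hinge +0.150·(-9.6−10) = -2.9400
  Pd branch = 1.77·Pd^0.52·e^(0.02·RH+f) = 6.034 μm/a
  Cl⁻ term: 0.102·173.8^0.62·exp(0.033·92+0.04·-9.6) = 35.41
  sum: 6.034 + 35.41 → r_corr = 41.45 μm/a
ISO 9224: D(t) = r_corr · t^b with b = 0.523 (carbon steel, B1)
  D(6) = 41.45 × 6^0.523 = 41.45 × 2.553 = 105.8 μm
  Mass loss = 105.8 μm × 7.85 g/cm³ = 830.5 g·m⁻²

D(6) = 831 g·m⁻²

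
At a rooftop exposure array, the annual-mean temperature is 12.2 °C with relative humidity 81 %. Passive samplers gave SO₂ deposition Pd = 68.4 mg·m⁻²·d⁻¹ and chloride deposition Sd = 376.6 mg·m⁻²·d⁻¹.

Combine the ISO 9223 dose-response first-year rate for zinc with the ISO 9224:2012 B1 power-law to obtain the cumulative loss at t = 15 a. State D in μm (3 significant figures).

D(15) = 51.7 μm

zinc: f(T) = -0.071·(T−10) [T>10 °C] = -0.1562
  sulphur-dioxide contribution → 2.94 μm/a
  chloride contribution → 2.774 μm/a
  ⇒ r_corr(zinc) = 5.714 μm/a
Power-law: D(15) = r_corr · 15^0.813
  D(15) = 5.714 × 15^0.813 = 5.714 × 9.04 = 51.65 μm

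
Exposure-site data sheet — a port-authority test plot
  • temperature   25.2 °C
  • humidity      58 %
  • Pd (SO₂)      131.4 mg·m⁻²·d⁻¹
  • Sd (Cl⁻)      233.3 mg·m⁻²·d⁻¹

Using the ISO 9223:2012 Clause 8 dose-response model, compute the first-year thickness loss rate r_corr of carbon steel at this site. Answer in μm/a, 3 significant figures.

r_corr = 87.1 μm/a

carbon steel: temperature factor f = -0.054·(15.2) = -0.8208
  sulphur-dioxide contribution → 31.4 μm/a
  chloride contribution → 55.68 μm/a
  total first-year rate 87.08 μm/a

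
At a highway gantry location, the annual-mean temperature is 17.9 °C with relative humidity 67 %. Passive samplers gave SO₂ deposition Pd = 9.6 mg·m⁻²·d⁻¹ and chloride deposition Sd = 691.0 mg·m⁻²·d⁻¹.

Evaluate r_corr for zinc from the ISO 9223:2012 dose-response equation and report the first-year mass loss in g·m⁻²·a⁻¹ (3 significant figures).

zinc: T>10 °C ⇒ hinge -0.071·(17.9−10) = -0.5609
  sulphur-dioxide contribution → 0.4342 μm/a
  chloride contribution → 5.69 μm/a
  total first-year rate 6.124 μm/a
Convert to mass loss: 6.124 μm/a × 7.14 g/cm³ = 43.73 g·m⁻²·a⁻¹

r_corr = 43.7 g·m⁻²·a⁻¹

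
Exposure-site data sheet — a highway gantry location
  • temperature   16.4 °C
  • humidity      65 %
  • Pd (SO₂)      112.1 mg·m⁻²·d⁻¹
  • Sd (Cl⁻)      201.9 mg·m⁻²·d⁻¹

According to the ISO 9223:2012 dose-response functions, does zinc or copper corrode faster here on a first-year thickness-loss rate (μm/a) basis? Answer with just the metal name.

zinc: f(T) = -0.071·(T−10) [T>10 °C] = -0.4544
  Pd branch = 0.0129·Pd^0.44·e^(0.046·RH+f) = 1.299 μm/a
  Cl⁻ term: 0.0175·201.9^0.57·exp(0.008·65+0.085·16.4) = 2.445
  sum: 1.299 + 2.445 → r_corr = 3.744 μm/a
copper: f(T) = -0.080·(T−10) [T>10 °C] = -0.5120
  Pd branch = 0.0053·Pd^0.26·e^(0.059·RH+f) = 0.5016 μm/a
  Sd branch = 0.01025·Sd^0.27·e^(0.036·RH+0.049·T) = 0.9962 μm/a
  r_corr = 0.5016 + 0.9962 = 1.498 μm/a
Ordering by μm/a: zinc (3.74) > copper (1.5)

zinc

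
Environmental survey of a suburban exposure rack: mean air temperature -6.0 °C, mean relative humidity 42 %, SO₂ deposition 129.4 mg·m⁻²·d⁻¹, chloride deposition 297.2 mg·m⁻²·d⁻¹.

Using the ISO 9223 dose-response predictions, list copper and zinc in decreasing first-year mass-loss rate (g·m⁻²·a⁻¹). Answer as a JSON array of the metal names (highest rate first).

copper: T≤10 °C ⇒ hinge +0.126·(-6.0−10) = -2.0160
  Pd branch = 0.0053·Pd^0.26·e^(0.059·RH+f) = 0.02979 μm/a
  Cl⁻ term: 0.01025·297.2^0.27·exp(0.036·42+0.049·-6.0) = 0.1612
  r_corr = 0.02979 + 0.1612 = 0.191 μm/a
  mass loss = 0.191 μm/a × 8.96 g/cm³ = 1.711 g·m⁻²·a⁻¹
zinc: temperature factor f = +0.038·(-16.0) = -0.6080
  SO₂ term: 0.0129·129.4^0.44·exp(0.046·42-0.6080) = 0.412
  Sd branch = 0.0175·Sd^0.57·e^(0.008·RH+0.085·T) = 0.3777 μm/a
  r_corr = 0.412 + 0.3777 = 0.7896 μm/a
  mass loss = 0.7896 μm/a × 7.14 g/cm³ = 5.638 g·m⁻²·a⁻¹
Ordering by g·m⁻²·a⁻¹: zinc (5.64) > copper (1.71)

["zinc", "copper"]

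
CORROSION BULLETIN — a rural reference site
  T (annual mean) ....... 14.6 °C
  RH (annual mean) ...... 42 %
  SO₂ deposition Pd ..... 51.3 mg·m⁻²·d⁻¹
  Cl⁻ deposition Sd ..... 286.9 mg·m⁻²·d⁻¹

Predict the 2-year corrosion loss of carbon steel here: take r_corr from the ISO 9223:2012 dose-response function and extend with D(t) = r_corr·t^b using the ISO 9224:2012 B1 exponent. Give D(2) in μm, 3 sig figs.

D(2) = 70.7 μm

carbon steel: temperature factor f = -0.054·(4.6) = -0.2484
  sulphur-dioxide contribution → 24.78 μm/a
  chloride contribution → 24.43 μm/a
  total first-year rate 49.22 μm/a
Long-term exponent b (ISO 9224 Table 2, B1) = 0.523
  D(2) = 49.22 × 2^0.523 = 49.22 × 1.437 = 70.72 μm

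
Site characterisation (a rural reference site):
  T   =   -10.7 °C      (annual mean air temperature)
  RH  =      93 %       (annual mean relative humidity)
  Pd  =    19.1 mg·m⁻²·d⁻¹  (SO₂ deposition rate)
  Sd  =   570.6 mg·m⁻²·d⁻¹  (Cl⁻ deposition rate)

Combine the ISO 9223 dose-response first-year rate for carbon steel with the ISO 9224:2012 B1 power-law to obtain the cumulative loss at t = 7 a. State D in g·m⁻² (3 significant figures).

carbon steel: T≤10 °C ⇒ hinge +0.150·(-10.7−10) = -3.1050
  sulphur-dioxide contribution → 2.363 μm/a
  chloride contribution → 73.2 μm/a
  ⇒ r_corr(carbon steel) = 75.56 μm/a
Long-term exponent b (ISO 9224 Table 2, B1) = 0.523
  D(7) = 75.56 × 7^0.523 = 75.56 × 2.767 = 209.1 μm
  Mass loss = 209.1 μm × 7.85 g/cm³ = 1641 g·m⁻²

D(7) = 1.64e+03 g·m⁻²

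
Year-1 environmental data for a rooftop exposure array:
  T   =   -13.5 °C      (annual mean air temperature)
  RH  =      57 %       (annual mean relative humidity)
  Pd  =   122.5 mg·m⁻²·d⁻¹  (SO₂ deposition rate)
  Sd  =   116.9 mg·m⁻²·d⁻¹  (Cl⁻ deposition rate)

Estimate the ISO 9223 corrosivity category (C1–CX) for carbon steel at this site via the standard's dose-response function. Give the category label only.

C2

carbon steel: f(T) = +0.150·(T−10) [T≤10 °C] = -3.5250
  SO₂ term: 1.77·122.5^0.52·exp(0.02·57-3.5250) = 1.986
  Cl⁻ term: 0.102·116.9^0.62·exp(0.033·57+0.04·-13.5) = 7.465
  r_corr = 1.986 + 7.465 = 9.451 μm/a
9.45 μm/a falls in (1.3, 25] for carbon steel → category C2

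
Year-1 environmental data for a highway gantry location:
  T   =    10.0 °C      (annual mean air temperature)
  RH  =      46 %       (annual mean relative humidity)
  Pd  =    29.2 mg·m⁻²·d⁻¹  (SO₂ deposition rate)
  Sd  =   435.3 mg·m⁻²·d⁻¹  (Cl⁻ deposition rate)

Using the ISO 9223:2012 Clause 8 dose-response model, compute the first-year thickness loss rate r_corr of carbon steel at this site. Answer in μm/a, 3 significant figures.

r_corr = 55.7 μm/a

carbon steel: T≤10 °C ⇒ hinge +0.150·(10.0−10) = +0.0000
  sulphur-dioxide contribution → 25.68 μm/a
  chloride contribution → 30.03 μm/a
  total first-year rate 55.71 μm/a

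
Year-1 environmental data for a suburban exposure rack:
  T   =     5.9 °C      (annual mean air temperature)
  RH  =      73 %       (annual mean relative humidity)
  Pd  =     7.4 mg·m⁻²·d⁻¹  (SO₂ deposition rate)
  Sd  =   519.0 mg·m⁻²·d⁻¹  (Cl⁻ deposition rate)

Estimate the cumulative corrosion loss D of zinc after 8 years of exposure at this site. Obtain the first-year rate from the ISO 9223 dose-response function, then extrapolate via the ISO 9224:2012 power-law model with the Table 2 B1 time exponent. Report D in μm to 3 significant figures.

D(8) = 14.1 μm

zinc: f(T) = +0.038·(T−10) [T≤10 °C] = -0.1558
  sulphur-dioxide contribution → 0.7652 μm/a
  chloride contribution → 1.829 μm/a
  ⇒ r_corr(zinc) = 2.594 μm/a
Power-law: D(8) = r_corr · 8^0.813
  D(8) = 2.594 × 8^0.813 = 2.594 × 5.423 = 14.06 μm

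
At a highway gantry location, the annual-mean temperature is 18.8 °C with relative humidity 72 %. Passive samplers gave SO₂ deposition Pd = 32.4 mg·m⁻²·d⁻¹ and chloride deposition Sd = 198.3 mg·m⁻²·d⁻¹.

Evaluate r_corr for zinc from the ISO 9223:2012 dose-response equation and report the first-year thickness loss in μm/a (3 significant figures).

zinc: f(T) = -0.071·(T−10) [T>10 °C] = -0.6248
  Pd branch = 0.0129·Pd^0.44·e^(0.046·RH+f) = 0.8755 μm/a
  Sd branch = 0.0175·Sd^0.57·e^(0.008·RH+0.085·T) = 3.138 μm/a
  sum: 0.8755 + 3.138 → r_corr = 4.014 μm/a

r_corr = 4.01 μm/a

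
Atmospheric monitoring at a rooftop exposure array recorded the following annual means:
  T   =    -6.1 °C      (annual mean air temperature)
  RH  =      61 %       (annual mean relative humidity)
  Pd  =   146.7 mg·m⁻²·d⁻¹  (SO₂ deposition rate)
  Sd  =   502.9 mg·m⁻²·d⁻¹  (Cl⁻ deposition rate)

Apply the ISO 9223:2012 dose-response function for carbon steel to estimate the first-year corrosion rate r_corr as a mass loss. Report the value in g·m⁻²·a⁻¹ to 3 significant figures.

r_corr = 278 g·m⁻²·a⁻¹

carbon steel: T≤10 °C ⇒ hinge +0.150·(-6.1−10) = -2.4150
  SO₂ term: 1.77·146.7^0.52·exp(0.02·61-2.4150) = 7.17
  Sd branch = 0.102·Sd^0.62·e^(0.033·RH+0.04·T) = 28.3 μm/a
  sum: 7.17 + 28.3 → r_corr = 35.47 μm/a
Convert to mass loss: 35.47 μm/a × 7.85 g/cm³ = 278.4 g·m⁻²·a⁻¹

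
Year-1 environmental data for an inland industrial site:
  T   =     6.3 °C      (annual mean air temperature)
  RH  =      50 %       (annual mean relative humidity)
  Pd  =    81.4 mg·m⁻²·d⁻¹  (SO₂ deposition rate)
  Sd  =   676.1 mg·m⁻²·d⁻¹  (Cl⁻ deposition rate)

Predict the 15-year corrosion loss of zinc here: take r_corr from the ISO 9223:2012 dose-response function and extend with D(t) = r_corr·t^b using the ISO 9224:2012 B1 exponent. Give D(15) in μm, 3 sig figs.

zinc: T≤10 °C ⇒ hinge +0.038·(6.3−10) = -0.1406
  SO₂ term: 0.0129·81.4^0.44·exp(0.046·50-0.1406) = 0.7746
  Sd branch = 0.0175·Sd^0.57·e^(0.008·RH+0.085·T) = 1.83 μm/a
  r_corr = 0.7746 + 1.83 = 2.605 μm/a
Power-law: D(15) = r_corr · 15^0.813
  D(15) = 2.605 × 15^0.813 = 2.605 × 9.04 = 23.54 μm

D(15) = 23.5 μm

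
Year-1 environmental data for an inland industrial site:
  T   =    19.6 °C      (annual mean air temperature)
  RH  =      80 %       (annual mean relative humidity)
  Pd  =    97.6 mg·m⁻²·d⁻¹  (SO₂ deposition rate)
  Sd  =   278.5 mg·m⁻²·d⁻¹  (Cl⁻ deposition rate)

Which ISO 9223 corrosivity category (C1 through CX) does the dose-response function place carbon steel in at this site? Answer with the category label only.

carbon steel: f(T) = -0.054·(T−10) [T>10 °C] = -0.5184
  Pd branch = 1.77·Pd^0.52·e^(0.02·RH+f) = 56.52 μm/a
  Sd branch = 0.102·Sd^0.62·e^(0.033·RH+0.04·T) = 102.7 μm/a
  sum: 56.52 + 102.7 → r_corr = 159.2 μm/a
Category bounds: 80…200 μm/a bracket r_corr ⇒ C5

C5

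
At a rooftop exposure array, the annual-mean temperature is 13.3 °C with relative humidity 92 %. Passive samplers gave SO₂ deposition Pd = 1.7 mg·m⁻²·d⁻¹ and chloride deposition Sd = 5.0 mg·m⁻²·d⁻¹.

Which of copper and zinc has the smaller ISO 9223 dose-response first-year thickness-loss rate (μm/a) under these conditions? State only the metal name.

copper: T>10 °C ⇒ hinge -0.080·(13.3−10) = -0.2640
  Pd branch = 0.0053·Pd^0.26·e^(0.059·RH+f) = 1.064 μm/a
  Cl⁻ term: 0.01025·5.0^0.27·exp(0.036·92+0.049·13.3) = 0.8334
  r_corr = 1.064 + 0.8334 = 1.897 μm/a
zinc: temperature factor f = -0.071·(3.3) = -0.2343
  Pd branch = 0.0129·Pd^0.44·e^(0.046·RH+f) = 0.8875 μm/a
  Sd branch = 0.0175·Sd^0.57·e^(0.008·RH+0.085·T) = 0.2832 μm/a
  r_corr = 0.8875 + 0.2832 = 1.171 μm/a
Ordering by μm/a: copper (1.9) > zinc (1.17)

zinc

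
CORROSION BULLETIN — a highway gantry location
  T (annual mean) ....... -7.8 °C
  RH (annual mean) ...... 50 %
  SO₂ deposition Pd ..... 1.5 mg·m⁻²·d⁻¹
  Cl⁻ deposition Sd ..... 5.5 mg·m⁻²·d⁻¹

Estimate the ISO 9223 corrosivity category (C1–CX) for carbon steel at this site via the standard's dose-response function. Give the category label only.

carbon steel: temperature factor f = +0.150·(-17.8) = -2.6700
  sulphur-dioxide contribution → 0.4114 μm/a
  chloride contribution → 1.119 μm/a
  total first-year rate 1.53 μm/a
ISO 9223 Table 2 (carbon steel): 1.3 < 1.53 ≤ 25 μm/a ⇒ C2

C2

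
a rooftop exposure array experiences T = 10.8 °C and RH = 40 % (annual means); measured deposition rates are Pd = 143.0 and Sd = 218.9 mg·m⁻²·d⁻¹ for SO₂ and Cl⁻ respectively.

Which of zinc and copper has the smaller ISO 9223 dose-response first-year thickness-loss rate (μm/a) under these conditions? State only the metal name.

zinc: f(T) = -0.071·(T−10) [T>10 °C] = -0.0568
  Pd branch = 0.0129·Pd^0.44·e^(0.046·RH+f) = 0.6814 μm/a
  Cl⁻ term: 0.0175·218.9^0.57·exp(0.008·40+0.085·10.8) = 1.302
  sum: 0.6814 + 1.302 → r_corr = 1.983 μm/a
copper: f(T) = -0.080·(T−10) [T>10 °C] = -0.0640
  Pd branch = 0.0053·Pd^0.26·e^(0.059·RH+f) = 0.1913 μm/a
  Cl⁻ term: 0.01025·218.9^0.27·exp(0.036·40+0.049·10.8) = 0.3146
  sum: 0.1913 + 0.3146 → r_corr = 0.506 μm/a
Ordering by μm/a: zinc (1.98) > copper (0.506)

copper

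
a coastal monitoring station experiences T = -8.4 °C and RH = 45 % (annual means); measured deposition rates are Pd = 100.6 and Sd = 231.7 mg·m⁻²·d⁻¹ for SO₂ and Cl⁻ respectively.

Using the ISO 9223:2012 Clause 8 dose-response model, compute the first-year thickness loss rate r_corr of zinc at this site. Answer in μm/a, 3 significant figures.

zinc: T≤10 °C ⇒ hinge +0.038·(-8.4−10) = -0.6992
  sulphur-dioxide contribution → 0.3864 μm/a
  chloride contribution → 0.2737 μm/a
  ⇒ r_corr(zinc) = 0.6601 μm/a

r_corr = 0.660 μm/a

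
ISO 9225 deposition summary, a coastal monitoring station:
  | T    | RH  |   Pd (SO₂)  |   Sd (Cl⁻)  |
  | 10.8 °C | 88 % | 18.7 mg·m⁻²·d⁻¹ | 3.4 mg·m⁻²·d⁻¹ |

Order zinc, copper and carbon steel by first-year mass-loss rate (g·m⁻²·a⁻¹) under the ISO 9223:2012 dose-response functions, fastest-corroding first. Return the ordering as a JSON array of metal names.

zinc: temperature factor f = -0.071·(0.8) = -0.0568
  Pd branch = 0.0129·Pd^0.44·e^(0.046·RH+f) = 2.533 μm/a
  Sd branch = 0.0175·Sd^0.57·e^(0.008·RH+0.085·T) = 0.178 μm/a
  r_corr = 2.533 + 0.178 = 2.711 μm/a
  mass loss = 2.711 μm/a × 7.14 g/cm³ = 19.35 g·m⁻²·a⁻¹
copper: T>10 °C ⇒ hinge -0.080·(10.8−10) = -0.0640
  SO₂ term: 0.0053·18.7^0.26·exp(0.059·88-0.0640) = 1.914
  Cl⁻ term: 0.01025·3.4^0.27·exp(0.036·88+0.049·10.8) = 0.5753
  r_corr = 1.914 + 0.5753 = 2.49 μm/a
  mass loss = 2.49 μm/a × 8.96 g/cm³ = 22.31 g·m⁻²·a⁻¹
carbon steel: f(T) = -0.054·(T−10) [T>10 °C] = -0.0432
  SO₂ term: 1.77·18.7^0.52·exp(0.02·88-0.0432) = 45.18
  Sd branch = 0.102·Sd^0.62·e^(0.033·RH+0.04·T) = 6.122 μm/a
  sum: 45.18 + 6.122 → r_corr = 51.3 μm/a
  mass loss = 51.3 μm/a × 7.85 g/cm³ = 402.7 g·m⁻²·a⁻¹
Ordering by g·m⁻²·a⁻¹: carbon steel (403) > copper (22.3) > zinc (19.4)

["carbon steel", "copper", "zinc"]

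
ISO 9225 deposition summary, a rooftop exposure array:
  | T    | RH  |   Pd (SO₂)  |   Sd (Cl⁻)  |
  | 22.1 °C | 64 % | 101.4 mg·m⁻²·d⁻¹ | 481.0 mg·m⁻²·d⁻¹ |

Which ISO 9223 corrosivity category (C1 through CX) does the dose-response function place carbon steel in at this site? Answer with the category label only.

C5

carbon steel: f(T) = -0.054·(T−10) [T>10 °C] = -0.6534
  Pd branch = 1.77·Pd^0.52·e^(0.02·RH+f) = 36.58 μm/a
  Sd branch = 0.102·Sd^0.62·e^(0.033·RH+0.04·T) = 93.9 μm/a
  sum: 36.58 + 93.9 → r_corr = 130.5 μm/a
130 μm/a falls in (80, 200] for carbon steel → category C5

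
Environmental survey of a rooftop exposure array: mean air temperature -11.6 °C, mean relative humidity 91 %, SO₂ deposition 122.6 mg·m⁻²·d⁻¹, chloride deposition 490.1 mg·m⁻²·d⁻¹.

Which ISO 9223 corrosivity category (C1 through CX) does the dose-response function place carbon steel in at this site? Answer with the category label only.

C4

carbon steel: T≤10 °C ⇒ hinge +0.150·(-11.6−10) = -3.2400
  SO₂ term: 1.77·122.6^0.52·exp(0.02·91-3.2400) = 5.215
  Sd branch = 0.102·Sd^0.62·e^(0.033·RH+0.04·T) = 60.15 μm/a
  r_corr = 5.215 + 60.15 = 65.37 μm/a
Category bounds: 50…80 μm/a bracket r_corr ⇒ C4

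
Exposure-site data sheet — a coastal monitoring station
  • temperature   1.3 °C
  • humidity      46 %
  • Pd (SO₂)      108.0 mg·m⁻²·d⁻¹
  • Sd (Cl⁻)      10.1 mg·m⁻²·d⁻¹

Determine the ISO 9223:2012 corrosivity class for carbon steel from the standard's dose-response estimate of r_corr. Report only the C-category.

C2

carbon steel: f(T) = +0.150·(T−10) [T≤10 °C] = -1.3050
  Pd branch = 1.77·Pd^0.52·e^(0.02·RH+f) = 13.75 μm/a
  Sd branch = 0.102·Sd^0.62·e^(0.033·RH+0.04·T) = 2.056 μm/a
  sum: 13.75 + 2.056 → r_corr = 15.8 μm/a
ISO 9223 Table 2 (carbon steel): 1.3 < 15.8 ≤ 25 μm/a ⇒ C2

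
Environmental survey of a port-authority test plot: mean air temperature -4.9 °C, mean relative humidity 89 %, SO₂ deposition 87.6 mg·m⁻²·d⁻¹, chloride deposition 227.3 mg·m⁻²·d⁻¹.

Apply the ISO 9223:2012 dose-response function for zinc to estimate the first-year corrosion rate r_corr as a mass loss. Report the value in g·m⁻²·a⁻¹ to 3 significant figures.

zinc: T≤10 °C ⇒ hinge +0.038·(-4.9−10) = -0.5662
  sulphur-dioxide contribution → 3.143 μm/a
  chloride contribution → 0.5184 μm/a
  ⇒ r_corr(zinc) = 3.662 μm/a
Convert to mass loss: 3.662 μm/a × 7.14 g/cm³ = 26.14 g·m⁻²·a⁻¹

r_corr = 26.1 g·m⁻²·a⁻¹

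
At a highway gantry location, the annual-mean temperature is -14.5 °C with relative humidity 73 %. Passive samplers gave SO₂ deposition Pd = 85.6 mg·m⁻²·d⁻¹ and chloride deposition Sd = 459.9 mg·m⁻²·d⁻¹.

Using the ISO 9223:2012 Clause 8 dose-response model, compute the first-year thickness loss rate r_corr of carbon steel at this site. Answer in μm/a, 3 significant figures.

r_corr = 30.4 μm/a

carbon steel: T≤10 °C ⇒ hinge +0.150·(-14.5−10) = -3.6750
  Pd branch = 1.77·Pd^0.52·e^(0.02·RH+f) = 1.954 μm/a
  Cl⁻ term: 0.102·459.9^0.62·exp(0.033·73+0.04·-14.5) = 28.43
  sum: 1.954 + 28.43 → r_corr = 30.38 μm/a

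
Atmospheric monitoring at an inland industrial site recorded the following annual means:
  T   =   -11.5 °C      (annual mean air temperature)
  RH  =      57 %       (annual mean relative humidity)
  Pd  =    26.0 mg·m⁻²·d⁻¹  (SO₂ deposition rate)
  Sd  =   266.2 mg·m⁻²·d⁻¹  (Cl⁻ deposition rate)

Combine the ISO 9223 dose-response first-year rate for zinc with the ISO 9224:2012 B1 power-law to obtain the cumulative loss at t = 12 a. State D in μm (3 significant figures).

D(12) = 4.37 μm

zinc: T≤10 °C ⇒ hinge +0.038·(-11.5−10) = -0.8170
  sulphur-dioxide contribution → 0.3289 μm/a
  chloride contribution → 0.2506 μm/a
  ⇒ r_corr(zinc) = 0.5795 μm/a
ISO 9224: D(t) = r_corr · t^b with b = 0.813 (zinc, B1)
  D(12) = 0.5795 × 12^0.813 = 0.5795 × 7.54 = 4.369 μm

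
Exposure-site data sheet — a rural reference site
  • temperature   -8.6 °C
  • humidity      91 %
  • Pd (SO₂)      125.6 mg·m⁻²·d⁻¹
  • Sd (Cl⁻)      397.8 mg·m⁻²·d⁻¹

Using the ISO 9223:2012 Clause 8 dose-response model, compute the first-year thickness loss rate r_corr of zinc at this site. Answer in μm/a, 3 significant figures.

zinc: temperature factor f = +0.038·(-18.6) = -0.7068
  Pd branch = 0.0129·Pd^0.44·e^(0.046·RH+f) = 3.509 μm/a
  Cl⁻ term: 0.0175·397.8^0.57·exp(0.008·91+0.085·-8.6) = 0.5291
  r_corr = 3.509 + 0.5291 = 4.038 μm/a

r_corr = 4.04 μm/a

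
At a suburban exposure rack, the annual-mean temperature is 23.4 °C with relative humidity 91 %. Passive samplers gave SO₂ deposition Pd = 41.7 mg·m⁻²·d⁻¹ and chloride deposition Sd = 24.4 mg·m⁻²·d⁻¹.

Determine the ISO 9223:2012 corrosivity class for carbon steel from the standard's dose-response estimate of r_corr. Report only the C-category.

C4

carbon steel: f(T) = -0.054·(T−10) [T>10 °C] = -0.7236
  sulphur-dioxide contribution → 36.86 μm/a
  chloride contribution → 37.97 μm/a
  total first-year rate 74.84 μm/a
Category bounds: 50…80 μm/a bracket r_corr ⇒ C4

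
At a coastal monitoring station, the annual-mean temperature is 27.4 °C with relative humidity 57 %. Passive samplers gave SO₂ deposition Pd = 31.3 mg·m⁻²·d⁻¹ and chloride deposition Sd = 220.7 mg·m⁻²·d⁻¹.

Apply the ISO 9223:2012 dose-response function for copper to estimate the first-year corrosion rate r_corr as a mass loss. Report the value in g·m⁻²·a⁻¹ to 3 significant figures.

r_corr = 12.6 g·m⁻²·a⁻¹

copper: f(T) = -0.080·(T−10) [T>10 °C] = -1.3920
  Pd branch = 0.0053·Pd^0.26·e^(0.059·RH+f) = 0.09313 μm/a
  Sd branch = 0.01025·Sd^0.27·e^(0.036·RH+0.049·T) = 1.312 μm/a
  sum: 0.09313 + 1.312 → r_corr = 1.405 μm/a
Convert to mass loss: 1.405 μm/a × 8.96 g/cm³ = 12.59 g·m⁻²·a⁻¹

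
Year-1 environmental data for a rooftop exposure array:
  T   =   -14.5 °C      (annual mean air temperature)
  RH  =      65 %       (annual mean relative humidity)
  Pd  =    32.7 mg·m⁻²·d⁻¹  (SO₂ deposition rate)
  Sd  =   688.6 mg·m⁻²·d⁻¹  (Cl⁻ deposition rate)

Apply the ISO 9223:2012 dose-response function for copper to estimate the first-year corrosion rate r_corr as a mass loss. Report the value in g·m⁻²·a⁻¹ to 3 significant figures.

copper: temperature factor f = +0.126·(-24.5) = -3.0870
  sulphur-dioxide contribution → 0.02773 μm/a
  chloride contribution → 0.3053 μm/a
  ⇒ r_corr(copper) = 0.333 μm/a
Convert to mass loss: 0.333 μm/a × 8.96 g/cm³ = 2.983 g·m⁻²·a⁻¹

r_corr = 2.98 g·m⁻²·a⁻¹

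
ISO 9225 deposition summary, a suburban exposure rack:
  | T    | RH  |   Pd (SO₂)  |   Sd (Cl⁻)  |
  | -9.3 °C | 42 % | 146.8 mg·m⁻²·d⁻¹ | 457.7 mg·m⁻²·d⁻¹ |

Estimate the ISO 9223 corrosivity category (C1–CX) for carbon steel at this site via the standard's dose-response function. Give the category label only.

carbon steel: temperature factor f = +0.150·(-19.3) = -2.8950
  sulphur-dioxide contribution → 3.035 μm/a
  chloride contribution → 12.55 μm/a
  ⇒ r_corr(carbon steel) = 15.58 μm/a
15.6 μm/a falls in (1.3, 25] for carbon steel → category C2

C2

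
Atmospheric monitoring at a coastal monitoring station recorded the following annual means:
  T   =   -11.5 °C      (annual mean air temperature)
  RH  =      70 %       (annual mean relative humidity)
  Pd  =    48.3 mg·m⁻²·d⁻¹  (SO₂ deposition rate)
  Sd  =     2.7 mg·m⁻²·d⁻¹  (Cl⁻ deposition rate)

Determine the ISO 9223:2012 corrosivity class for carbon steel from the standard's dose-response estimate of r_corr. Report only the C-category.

C2

carbon steel: T≤10 °C ⇒ hinge +0.150·(-11.5−10) = -3.2250
  Pd branch = 1.77·Pd^0.52·e^(0.02·RH+f) = 2.143 μm/a
  Cl⁻ term: 0.102·2.7^0.62·exp(0.033·70+0.04·-11.5) = 1.201
  sum: 2.143 + 1.201 → r_corr = 3.344 μm/a
Category bounds: 1.3…25 μm/a bracket r_corr ⇒ C2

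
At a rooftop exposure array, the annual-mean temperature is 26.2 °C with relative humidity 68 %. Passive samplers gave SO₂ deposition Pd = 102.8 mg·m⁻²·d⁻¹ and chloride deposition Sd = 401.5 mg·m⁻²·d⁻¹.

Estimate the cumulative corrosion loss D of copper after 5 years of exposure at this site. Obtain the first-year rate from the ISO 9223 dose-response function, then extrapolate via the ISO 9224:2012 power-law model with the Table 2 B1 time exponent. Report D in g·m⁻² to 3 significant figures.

D(5) = 63.6 g·m⁻²

copper: T>10 °C ⇒ hinge -0.080·(26.2−10) = -1.2960
  Pd branch = 0.0053·Pd^0.26·e^(0.059·RH+f) = 0.2673 μm/a
  Cl⁻ term: 0.01025·401.5^0.27·exp(0.036·68+0.049·26.2) = 2.16
  r_corr = 0.2673 + 2.16 = 2.427 μm/a
Long-term exponent b (ISO 9224 Table 2, B1) = 0.667
  D(5) = 2.427 × 5^0.667 = 2.427 × 2.926 = 7.101 μm
  Mass loss = 7.101 μm × 8.96 g/cm³ = 63.62 g·m⁻²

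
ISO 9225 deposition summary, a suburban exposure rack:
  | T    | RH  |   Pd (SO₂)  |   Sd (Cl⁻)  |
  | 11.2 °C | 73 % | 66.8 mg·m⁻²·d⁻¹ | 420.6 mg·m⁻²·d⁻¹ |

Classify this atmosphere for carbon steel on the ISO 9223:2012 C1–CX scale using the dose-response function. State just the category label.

C5

carbon steel: f(T) = -0.054·(T−10) [T>10 °C] = -0.0648
  SO₂ term: 1.77·66.8^0.52·exp(0.02·73-0.0648) = 63.5
  Sd branch = 0.102·Sd^0.62·e^(0.033·RH+0.04·T) = 75.19 μm/a
  r_corr = 63.5 + 75.19 = 138.7 μm/a
ISO 9223 Table 2 (carbon steel): 80 < 139 ≤ 200 μm/a ⇒ C5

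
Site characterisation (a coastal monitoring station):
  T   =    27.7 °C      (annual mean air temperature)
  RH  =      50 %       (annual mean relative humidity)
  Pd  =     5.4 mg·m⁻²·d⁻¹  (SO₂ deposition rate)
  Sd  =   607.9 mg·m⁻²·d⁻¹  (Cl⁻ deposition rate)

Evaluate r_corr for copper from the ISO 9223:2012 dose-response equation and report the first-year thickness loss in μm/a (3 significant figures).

copper: f(T) = -0.080·(T−10) [T>10 °C] = -1.4160
  sulphur-dioxide contribution → 0.0381 μm/a
  chloride contribution → 1.36 μm/a
  total first-year rate 1.398 μm/a

r_corr = 1.40 μm/a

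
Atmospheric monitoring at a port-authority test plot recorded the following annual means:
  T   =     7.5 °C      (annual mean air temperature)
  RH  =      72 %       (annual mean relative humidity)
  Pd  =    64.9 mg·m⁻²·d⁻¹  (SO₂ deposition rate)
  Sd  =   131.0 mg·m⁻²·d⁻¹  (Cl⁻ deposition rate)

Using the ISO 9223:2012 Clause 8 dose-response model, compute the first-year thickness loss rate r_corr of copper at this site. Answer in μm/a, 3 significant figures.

copper: f(T) = +0.126·(T−10) [T≤10 °C] = -0.3150
  SO₂ term: 0.0053·64.9^0.26·exp(0.059·72-0.3150) = 0.8008
  Cl⁻ term: 0.01025·131.0^0.27·exp(0.036·72+0.049·7.5) = 0.7374
  r_corr = 0.8008 + 0.7374 = 1.538 μm/a

r_corr = 1.54 μm/a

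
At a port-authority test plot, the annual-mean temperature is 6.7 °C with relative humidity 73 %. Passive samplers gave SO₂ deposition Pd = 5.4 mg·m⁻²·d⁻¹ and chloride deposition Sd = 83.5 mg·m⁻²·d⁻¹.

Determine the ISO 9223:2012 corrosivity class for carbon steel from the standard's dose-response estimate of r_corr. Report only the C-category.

carbon steel: T≤10 °C ⇒ hinge +0.150·(6.7−10) = -0.4950
  SO₂ term: 1.77·5.4^0.52·exp(0.02·73-0.4950) = 11.17
  Sd branch = 0.102·Sd^0.62·e^(0.033·RH+0.04·T) = 23.05 μm/a
  sum: 11.17 + 23.05 → r_corr = 34.22 μm/a
34.2 μm/a falls in (25, 50] for carbon steel → category C3

C3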